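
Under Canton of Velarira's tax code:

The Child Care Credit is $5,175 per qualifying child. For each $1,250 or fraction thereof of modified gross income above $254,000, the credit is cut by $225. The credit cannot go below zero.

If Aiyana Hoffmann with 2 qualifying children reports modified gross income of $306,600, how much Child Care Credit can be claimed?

Child Care Credit: base = 2 × $5,175 = $10,350. income exceeds $254,000 by $52,600, which is 43 full-or-partial $1,250 increments; reduction = 43 × $225 = $9,675, leaving $675.

$675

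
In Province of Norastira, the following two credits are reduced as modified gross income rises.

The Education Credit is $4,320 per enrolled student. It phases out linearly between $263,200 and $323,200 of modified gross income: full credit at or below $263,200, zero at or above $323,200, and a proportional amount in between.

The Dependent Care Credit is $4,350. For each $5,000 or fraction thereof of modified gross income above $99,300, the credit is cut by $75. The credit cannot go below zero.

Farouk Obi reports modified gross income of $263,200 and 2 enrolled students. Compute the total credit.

Education Credit: base = 2 × $4,320 = $8,640. $263,200 is at or below the $263,200 threshold, so the full $8,640 applies.
Dependent Care Credit: income exceeds $99,300 by $163,900, which is 33 full-or-partial $5,000 increments; reduction = 33 × $75 = $2,475, leaving $1,875.
Total: $8,640 + $1,875 = $10,515.

$10,515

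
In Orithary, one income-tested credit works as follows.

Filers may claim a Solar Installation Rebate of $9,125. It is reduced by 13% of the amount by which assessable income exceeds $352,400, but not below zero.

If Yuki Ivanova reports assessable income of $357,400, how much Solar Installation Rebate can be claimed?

$8,475

Solar Installation Rebate: 13% of the $5,000 excess over $352,400 is $650; credit = $9,125 − $650 = $8,475.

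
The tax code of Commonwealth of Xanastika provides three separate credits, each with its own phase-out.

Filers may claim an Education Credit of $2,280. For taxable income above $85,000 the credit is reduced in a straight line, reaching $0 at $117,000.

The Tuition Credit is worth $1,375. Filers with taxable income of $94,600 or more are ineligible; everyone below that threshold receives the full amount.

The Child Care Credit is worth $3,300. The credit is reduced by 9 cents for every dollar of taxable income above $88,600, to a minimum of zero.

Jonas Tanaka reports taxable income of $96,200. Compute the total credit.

$4,098

Education Credit: $96,200 is $11,200 into a $32,000 phase-out range, leaving 20,800/32,000 of the credit: $2,280 × 20,800/32,000 = $1,482.
Tuition Credit: $96,200 meets or exceeds the $94,600 cutoff, so the credit is $0.
Child Care Credit: 9% of the $7,600 excess over $88,600 is $684; credit = $3,300 − $684 = $2,616.
Total: $1,482 + $0 + $2,616 = $4,098.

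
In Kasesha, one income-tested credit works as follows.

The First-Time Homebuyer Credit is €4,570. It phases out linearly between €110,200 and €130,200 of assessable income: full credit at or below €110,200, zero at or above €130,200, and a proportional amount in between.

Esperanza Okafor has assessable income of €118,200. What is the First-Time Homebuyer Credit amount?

First-Time Homebuyer Credit: €118,200 is €8,000 into a €20,000 phase-out range, leaving 12,000/20,000 of the credit: €4,570 × 12,000/20,000 = €2,742.

€2,742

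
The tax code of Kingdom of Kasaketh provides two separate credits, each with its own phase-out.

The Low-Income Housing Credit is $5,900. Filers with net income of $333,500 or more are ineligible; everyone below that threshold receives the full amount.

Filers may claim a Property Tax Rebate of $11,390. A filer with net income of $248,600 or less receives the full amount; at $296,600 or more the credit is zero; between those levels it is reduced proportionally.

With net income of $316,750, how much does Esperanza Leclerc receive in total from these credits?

$5,900

Low-Income Housing Credit: $316,750 is below the $333,500 cutoff, so the full $5,900 applies.
Property Tax Rebate: $316,750 is at or above $296,600, so the credit is $0.
Total: $5,900 + $0 = $5,900.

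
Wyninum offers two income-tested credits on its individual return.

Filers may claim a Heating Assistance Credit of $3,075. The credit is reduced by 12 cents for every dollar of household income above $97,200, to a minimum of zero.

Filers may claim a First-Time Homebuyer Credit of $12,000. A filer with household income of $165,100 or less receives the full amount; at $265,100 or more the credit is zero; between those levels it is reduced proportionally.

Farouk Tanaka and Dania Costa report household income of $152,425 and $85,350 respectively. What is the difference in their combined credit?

Farouk ($152,425): Heating Assistance Credit: 12% of the $55,225 excess over $97,200 is $6,627 ≥ base, so the credit is $0. First-Time Homebuyer Credit: $152,425 is at or below the $165,100 threshold, so the full $12,000 applies. total $0 + $12,000 = $12,000
Dania ($85,350): Heating Assistance Credit: $85,350 is at or below the $97,200 threshold, so the full $3,075 applies. First-Time Homebuyer Credit: $85,350 is at or below the $165,100 threshold, so the full $12,000 applies. total $3,075 + $12,000 = $15,075
Difference: |$12,000 − $15,075| = $3,075.

$3,075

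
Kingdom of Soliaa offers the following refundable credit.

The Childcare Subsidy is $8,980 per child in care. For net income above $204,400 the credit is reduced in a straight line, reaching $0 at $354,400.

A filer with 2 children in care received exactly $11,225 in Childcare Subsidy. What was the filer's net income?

$260,650

Full credit = 2 × $8,980 = $17,960.
$11,225 is 11,225/17,960 of the full $17,960, so 6,735/17,960 of the $150,000 range has been used: income = $204,400 + $150,000 × 6,735/17,960 = $260,650.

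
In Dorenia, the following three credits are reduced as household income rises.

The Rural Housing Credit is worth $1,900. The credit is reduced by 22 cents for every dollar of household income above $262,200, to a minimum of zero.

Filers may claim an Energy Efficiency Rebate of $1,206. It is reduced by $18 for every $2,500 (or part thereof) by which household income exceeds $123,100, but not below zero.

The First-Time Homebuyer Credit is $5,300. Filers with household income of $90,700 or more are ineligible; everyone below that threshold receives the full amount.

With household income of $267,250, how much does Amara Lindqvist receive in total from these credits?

$951

Rural Housing Credit: 22% of the $5,050 excess over $262,200 is $1,111; credit = $1,900 − $1,111 = $789.
Energy Efficiency Rebate: income exceeds $123,100 by $144,150, which is 58 full-or-partial $2,500 increments; reduction = 58 × $18 = $1,044, leaving $162.
First-Time Homebuyer Credit: $267,250 meets or exceeds the $90,700 cutoff, so the credit is $0.
Total: $789 + $162 + $0 = $951.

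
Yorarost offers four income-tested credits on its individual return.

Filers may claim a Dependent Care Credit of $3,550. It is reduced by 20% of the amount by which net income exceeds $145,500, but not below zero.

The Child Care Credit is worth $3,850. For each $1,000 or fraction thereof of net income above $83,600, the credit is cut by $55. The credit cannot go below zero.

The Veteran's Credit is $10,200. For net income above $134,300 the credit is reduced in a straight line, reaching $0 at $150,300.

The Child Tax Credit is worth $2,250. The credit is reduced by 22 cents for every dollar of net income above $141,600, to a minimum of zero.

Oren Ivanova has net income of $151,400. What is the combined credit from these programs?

$2,574

Dependent Care Credit: 20% of the $5,900 excess over $145,500 is $1,180; credit = $3,550 − $1,180 = $2,370.
Child Care Credit: income exceeds $83,600 by $67,800, which is 68 full-or-partial $1,000 increments; reduction = 68 × $55 = $3,740, leaving $110.
Veteran's Credit: $151,400 is at or above $150,300, so the credit is $0.
Child Tax Credit: 22% of the $9,800 excess over $141,600 is $2,156; credit = $2,250 − $2,156 = $94.
Total: $2,370 + $110 + $0 + $94 = $2,574.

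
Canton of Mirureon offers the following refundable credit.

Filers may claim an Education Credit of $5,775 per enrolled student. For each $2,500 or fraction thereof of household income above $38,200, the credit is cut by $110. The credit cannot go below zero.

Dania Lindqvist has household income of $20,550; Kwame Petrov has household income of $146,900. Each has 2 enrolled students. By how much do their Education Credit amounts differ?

$4,840

Dania ($20,550): Education Credit: base = 2 × $5,775 = $11,550. $20,550 is at or below the $38,200 threshold, so the full $11,550 applies.
Kwame ($146,900): Education Credit: base = 2 × $5,775 = $11,550. income exceeds $38,200 by $108,700, which is 44 full-or-partial $2,500 increments; reduction = 44 × $110 = $4,840, leaving $6,710.
Difference: |$11,550 − $6,710| = $4,840.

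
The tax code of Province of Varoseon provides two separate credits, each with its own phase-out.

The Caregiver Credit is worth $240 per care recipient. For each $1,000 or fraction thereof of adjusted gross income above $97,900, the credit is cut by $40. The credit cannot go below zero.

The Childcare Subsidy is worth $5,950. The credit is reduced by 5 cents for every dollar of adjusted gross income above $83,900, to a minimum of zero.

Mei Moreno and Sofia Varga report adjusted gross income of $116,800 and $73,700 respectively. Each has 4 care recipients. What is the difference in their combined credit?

Mei ($116,800): Caregiver Credit: base = 4 × $240 = $960. income exceeds $97,900 by $18,900, which is 19 full-or-partial $1,000 increments; reduction = 19 × $40 = $760, leaving $200. Childcare Subsidy: 5% of the $32,900 excess over $83,900 is $1,645; credit = $5,950 − $1,645 = $4,305. total $200 + $4,305 = $4,505
Sofia ($73,700): Caregiver Credit: base = 4 × $240 = $960. $73,700 is at or below the $97,900 threshold, so the full $960 applies. Childcare Subsidy: $73,700 is at or below the $83,900 threshold, so the full $5,950 applies. total $960 + $5,950 = $6,910
Difference: |$4,505 − $6,910| = $2,405.

$2,405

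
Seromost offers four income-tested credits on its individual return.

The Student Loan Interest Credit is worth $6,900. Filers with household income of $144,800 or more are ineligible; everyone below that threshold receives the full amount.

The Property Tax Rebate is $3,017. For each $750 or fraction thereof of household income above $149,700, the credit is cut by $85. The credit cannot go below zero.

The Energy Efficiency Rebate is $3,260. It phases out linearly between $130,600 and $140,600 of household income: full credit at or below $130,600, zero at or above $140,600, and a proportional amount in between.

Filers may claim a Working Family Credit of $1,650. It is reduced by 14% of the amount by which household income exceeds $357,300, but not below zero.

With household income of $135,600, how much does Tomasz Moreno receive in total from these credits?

Student Loan Interest Credit: $135,600 is below the $144,800 cutoff, so the full $6,900 applies.
Property Tax Rebate: $135,600 is at or below the $149,700 threshold, so the full $3,017 applies.
Energy Efficiency Rebate: $135,600 is $5,000 into a $10,000 phase-out range, leaving 5,000/10,000 of the credit: $3,260 × 5,000/10,000 = $1,630.
Working Family Credit: $135,600 is at or below the $357,300 threshold, so the full $1,650 applies.
Total: $6,900 + $3,017 + $1,630 + $1,650 = $13,197.

$13,197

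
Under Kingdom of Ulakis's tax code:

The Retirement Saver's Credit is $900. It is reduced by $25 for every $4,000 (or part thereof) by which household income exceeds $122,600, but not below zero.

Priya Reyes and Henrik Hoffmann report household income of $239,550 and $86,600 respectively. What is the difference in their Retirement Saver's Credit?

Priya ($239,550): Retirement Saver's Credit: income exceeds $122,600 by $116,950, which is 30 full-or-partial $4,000 increments; reduction = 30 × $25 = $750, leaving $150.
Henrik ($86,600): Retirement Saver's Credit: $86,600 is at or below the $122,600 threshold, so the full $900 applies.
Difference: |$150 − $900| = $750.

$750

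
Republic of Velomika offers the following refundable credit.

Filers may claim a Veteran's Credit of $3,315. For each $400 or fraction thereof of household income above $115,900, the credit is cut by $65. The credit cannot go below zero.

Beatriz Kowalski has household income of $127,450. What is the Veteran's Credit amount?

$1,430

Veteran's Credit: income exceeds $115,900 by $11,550, which is 29 full-or-partial $400 increments; reduction = 29 × $65 = $1,885, leaving $1,430.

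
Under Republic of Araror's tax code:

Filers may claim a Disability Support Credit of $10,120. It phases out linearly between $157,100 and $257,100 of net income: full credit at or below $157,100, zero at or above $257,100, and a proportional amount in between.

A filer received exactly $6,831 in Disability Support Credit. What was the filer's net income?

$6,831 is 6,831/10,120 of the full $10,120, so 3,289/10,120 of the $100,000 range has been used: income = $157,100 + $100,000 × 3,289/10,120 = $189,600.

$189,600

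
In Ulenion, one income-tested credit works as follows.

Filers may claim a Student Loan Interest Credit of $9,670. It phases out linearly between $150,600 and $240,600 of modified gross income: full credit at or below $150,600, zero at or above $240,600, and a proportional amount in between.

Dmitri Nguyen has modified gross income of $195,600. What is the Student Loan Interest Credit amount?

$4,835

Student Loan Interest Credit: $195,600 is $45,000 into a $90,000 phase-out range, leaving 45,000/90,000 of the credit: $9,670 × 45,000/90,000 = $4,835.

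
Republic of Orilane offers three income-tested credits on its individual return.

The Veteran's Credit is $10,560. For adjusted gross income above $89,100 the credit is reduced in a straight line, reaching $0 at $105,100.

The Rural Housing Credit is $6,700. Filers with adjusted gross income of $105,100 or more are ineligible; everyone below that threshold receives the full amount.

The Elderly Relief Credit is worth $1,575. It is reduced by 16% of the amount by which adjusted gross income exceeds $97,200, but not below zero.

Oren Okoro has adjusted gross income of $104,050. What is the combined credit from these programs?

Veteran's Credit: $104,050 is $14,950 into a $16,000 phase-out range, leaving 1,050/16,000 of the credit: $10,560 × 1,050/16,000 = $693.
Rural Housing Credit: $104,050 is below the $105,100 cutoff, so the full $6,700 applies.
Elderly Relief Credit: 16% of the $6,850 excess over $97,200 is $1,096; credit = $1,575 − $1,096 = $479.
Total: $693 + $6,700 + $479 = $7,872.

$7,872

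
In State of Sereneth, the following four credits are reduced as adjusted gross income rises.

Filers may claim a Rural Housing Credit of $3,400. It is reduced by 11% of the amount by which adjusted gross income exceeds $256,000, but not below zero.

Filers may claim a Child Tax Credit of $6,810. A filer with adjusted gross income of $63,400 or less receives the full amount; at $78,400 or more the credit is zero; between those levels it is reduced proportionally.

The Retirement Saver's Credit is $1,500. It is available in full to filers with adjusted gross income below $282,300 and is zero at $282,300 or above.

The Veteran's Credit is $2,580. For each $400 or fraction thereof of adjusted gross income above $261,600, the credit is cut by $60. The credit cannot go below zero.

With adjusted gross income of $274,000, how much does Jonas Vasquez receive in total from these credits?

Rural Housing Credit: 11% of the $18,000 excess over $256,000 is $1,980; credit = $3,400 − $1,980 = $1,420.
Child Tax Credit: $274,000 is at or above $78,400, so the credit is $0.
Retirement Saver's Credit: $274,000 is below the $282,300 cutoff, so the full $1,500 applies.
Veteran's Credit: income exceeds $261,600 by $12,400, which is 31 full-or-partial $400 increments; reduction = 31 × $60 = $1,860, leaving $720.
Total: $1,420 + $0 + $1,500 + $720 = $3,640.

$3,640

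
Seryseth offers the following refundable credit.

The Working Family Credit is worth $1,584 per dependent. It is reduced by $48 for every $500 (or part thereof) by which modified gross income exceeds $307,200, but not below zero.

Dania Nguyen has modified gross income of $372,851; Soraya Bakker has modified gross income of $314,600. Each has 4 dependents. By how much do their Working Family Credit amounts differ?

$5,616

Dania ($372,851): Working Family Credit: base = 4 × $1,584 = $6,336. income exceeds $307,200 by $65,651 → 132 increments × $48 = $6,336 ≥ base, so the credit is $0.
Soraya ($314,600): Working Family Credit: base = 4 × $1,584 = $6,336. income exceeds $307,200 by $7,400, which is 15 full-or-partial $500 increments; reduction = 15 × $48 = $720, leaving $5,616.
Difference: |$0 − $5,616| = $5,616.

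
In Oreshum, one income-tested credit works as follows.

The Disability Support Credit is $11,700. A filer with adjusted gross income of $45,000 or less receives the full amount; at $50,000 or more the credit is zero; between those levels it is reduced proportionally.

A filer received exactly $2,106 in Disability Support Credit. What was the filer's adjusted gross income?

$49,100

$2,106 is 2,106/11,700 of the full $11,700, so 9,594/11,700 of the $5,000 range has been used: income = $45,000 + $5,000 × 9,594/11,700 = $49,100.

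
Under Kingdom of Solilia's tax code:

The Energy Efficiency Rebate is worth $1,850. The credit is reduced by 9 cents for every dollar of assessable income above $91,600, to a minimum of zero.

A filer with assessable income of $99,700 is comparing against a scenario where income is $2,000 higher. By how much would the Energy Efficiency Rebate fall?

At $99,700 — 9% of the $8,100 excess over $91,600 is $729; credit = $1,850 − $729 = $1,121.
At $101,700 — 9% of the $10,100 excess over $91,600 is $909; credit = $1,850 − $909 = $941.
Lost: $1,121 − $941 = $180.

$180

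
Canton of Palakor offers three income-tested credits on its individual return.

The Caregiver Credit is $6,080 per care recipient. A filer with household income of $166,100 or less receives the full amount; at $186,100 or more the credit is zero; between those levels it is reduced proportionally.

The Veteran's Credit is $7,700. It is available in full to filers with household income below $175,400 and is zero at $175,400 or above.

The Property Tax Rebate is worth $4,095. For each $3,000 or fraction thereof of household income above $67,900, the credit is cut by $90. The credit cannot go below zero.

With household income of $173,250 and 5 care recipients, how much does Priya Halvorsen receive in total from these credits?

$28,087

Caregiver Credit: base = 5 × $6,080 = $30,400. $173,250 is $7,150 into a $20,000 phase-out range, leaving 12,850/20,000 of the credit: $30,400 × 12,850/20,000 = $19,532.
Veteran's Credit: $173,250 is below the $175,400 cutoff, so the full $7,700 applies.
Property Tax Rebate: income exceeds $67,900 by $105,350, which is 36 full-or-partial $3,000 increments; reduction = 36 × $90 = $3,240, leaving $855.
Total: $19,532 + $7,700 + $855 = $28,087.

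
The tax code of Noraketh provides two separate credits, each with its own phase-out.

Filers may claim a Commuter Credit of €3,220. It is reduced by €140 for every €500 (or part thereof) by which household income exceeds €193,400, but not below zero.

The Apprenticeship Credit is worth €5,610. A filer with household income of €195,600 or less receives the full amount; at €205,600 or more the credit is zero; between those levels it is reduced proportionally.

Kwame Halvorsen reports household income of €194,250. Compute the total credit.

Commuter Credit: income exceeds €193,400 by €850, which is 2 full-or-partial €500 increments; reduction = 2 × €140 = €280, leaving €2,940.
Apprenticeship Credit: €194,250 is at or below the €195,600 threshold, so the full €5,610 applies.
Total: €2,940 + €5,610 = €8,550.

€8,550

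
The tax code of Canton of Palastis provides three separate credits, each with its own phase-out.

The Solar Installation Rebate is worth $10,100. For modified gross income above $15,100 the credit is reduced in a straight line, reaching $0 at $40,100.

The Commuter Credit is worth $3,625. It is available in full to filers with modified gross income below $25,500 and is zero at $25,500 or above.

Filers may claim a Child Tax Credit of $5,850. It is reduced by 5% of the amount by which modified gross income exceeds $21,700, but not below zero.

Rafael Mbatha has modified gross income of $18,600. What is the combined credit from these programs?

$18,161

Solar Installation Rebate: $18,600 is $3,500 into a $25,000 phase-out range, leaving 21,500/25,000 of the credit: $10,100 × 21,500/25,000 = $8,686.
Commuter Credit: $18,600 is below the $25,500 cutoff, so the full $3,625 applies.
Child Tax Credit: $18,600 is at or below the $21,700 threshold, so the full $5,850 applies.
Total: $8,686 + $3,625 + $5,850 = $18,161.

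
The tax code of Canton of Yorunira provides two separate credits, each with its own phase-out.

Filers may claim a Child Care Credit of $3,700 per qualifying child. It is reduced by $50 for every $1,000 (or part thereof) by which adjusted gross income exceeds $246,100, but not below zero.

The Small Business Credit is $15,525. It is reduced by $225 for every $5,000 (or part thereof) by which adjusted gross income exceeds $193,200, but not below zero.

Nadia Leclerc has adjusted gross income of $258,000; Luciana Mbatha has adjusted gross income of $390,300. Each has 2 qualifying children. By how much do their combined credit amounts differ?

Nadia ($258,000): Child Care Credit: base = 2 × $3,700 = $7,400. income exceeds $246,100 by $11,900, which is 12 full-or-partial $1,000 increments; reduction = 12 × $50 = $600, leaving $6,800. Small Business Credit: income exceeds $193,200 by $64,800, which is 13 full-or-partial $5,000 increments; reduction = 13 × $225 = $2,925, leaving $12,600. total $6,800 + $12,600 = $19,400
Luciana ($390,300): Child Care Credit: base = 2 × $3,700 = $7,400. income exceeds $246,100 by $144,200, which is 145 full-or-partial $1,000 increments; reduction = 145 × $50 = $7,250, leaving $150. Small Business Credit: income exceeds $193,200 by $197,100, which is 40 full-or-partial $5,000 increments; reduction = 40 × $225 = $9,000, leaving $6,525. total $150 + $6,525 = $6,675
Difference: |$19,400 − $6,675| = $12,725.

$12,725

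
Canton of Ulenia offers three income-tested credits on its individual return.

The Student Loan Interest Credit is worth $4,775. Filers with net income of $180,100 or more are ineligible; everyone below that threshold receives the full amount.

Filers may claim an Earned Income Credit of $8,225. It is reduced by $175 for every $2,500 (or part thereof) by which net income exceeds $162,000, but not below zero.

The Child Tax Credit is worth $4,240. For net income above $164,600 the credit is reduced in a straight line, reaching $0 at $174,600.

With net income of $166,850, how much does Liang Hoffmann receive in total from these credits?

$15,936

Student Loan Interest Credit: $166,850 is below the $180,100 cutoff, so the full $4,775 applies.
Earned Income Credit: income exceeds $162,000 by $4,850, which is 2 full-or-partial $2,500 increments; reduction = 2 × $175 = $350, leaving $7,875.
Child Tax Credit: $166,850 is $2,250 into a $10,000 phase-out range, leaving 7,750/10,000 of the credit: $4,240 × 7,750/10,000 = $3,286.
Total: $4,775 + $7,875 + $3,286 = $15,936.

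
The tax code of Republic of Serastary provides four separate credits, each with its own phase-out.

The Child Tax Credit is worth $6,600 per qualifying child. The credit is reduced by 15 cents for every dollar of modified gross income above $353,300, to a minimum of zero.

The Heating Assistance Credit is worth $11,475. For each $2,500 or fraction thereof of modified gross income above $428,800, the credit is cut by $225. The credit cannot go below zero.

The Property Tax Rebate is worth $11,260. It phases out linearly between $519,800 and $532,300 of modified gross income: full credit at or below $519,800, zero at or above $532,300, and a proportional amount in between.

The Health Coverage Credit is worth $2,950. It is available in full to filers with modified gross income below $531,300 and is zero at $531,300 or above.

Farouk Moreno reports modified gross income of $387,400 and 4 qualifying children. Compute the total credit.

Child Tax Credit: base = 4 × $6,600 = $26,400. 15% of the $34,100 excess over $353,300 is $5,115; credit = $26,400 − $5,115 = $21,285.
Heating Assistance Credit: $387,400 is at or below the $428,800 threshold, so the full $11,475 applies.
Property Tax Rebate: $387,400 is at or below the $519,800 threshold, so the full $11,260 applies.
Health Coverage Credit: $387,400 is below the $531,300 cutoff, so the full $2,950 applies.
Total: $21,285 + $11,475 + $11,260 + $2,950 = $46,970.

$46,970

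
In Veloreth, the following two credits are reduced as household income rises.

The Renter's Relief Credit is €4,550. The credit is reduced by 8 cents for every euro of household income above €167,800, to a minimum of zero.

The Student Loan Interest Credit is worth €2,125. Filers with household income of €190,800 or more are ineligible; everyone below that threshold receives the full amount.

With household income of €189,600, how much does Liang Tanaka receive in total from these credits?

Renter's Relief Credit: 8% of the €21,800 excess over €167,800 is €1,744; credit = €4,550 − €1,744 = €2,806.
Student Loan Interest Credit: €189,600 is below the €190,800 cutoff, so the full €2,125 applies.
Total: €2,806 + €2,125 = €4,931.

€4,931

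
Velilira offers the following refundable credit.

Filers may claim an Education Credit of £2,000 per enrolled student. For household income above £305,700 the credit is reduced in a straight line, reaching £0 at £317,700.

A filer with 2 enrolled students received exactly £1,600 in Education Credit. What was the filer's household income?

£312,900

Full credit = 2 × £2,000 = £4,000.
£1,600 is 1,600/4,000 of the full £4,000, so 2,400/4,000 of the £12,000 range has been used: income = £305,700 + £12,000 × 2,400/4,000 = £312,900.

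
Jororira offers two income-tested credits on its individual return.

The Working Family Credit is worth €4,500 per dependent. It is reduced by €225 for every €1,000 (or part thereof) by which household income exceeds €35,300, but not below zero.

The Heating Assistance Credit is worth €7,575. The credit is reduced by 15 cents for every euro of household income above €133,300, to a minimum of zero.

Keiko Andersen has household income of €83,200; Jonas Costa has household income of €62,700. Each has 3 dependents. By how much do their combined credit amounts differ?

Keiko (€83,200): Working Family Credit: base = 3 × €4,500 = €13,500. income exceeds €35,300 by €47,900, which is 48 full-or-partial €1,000 increments; reduction = 48 × €225 = €10,800, leaving €2,700. Heating Assistance Credit: €83,200 is at or below the €133,300 threshold, so the full €7,575 applies. total €2,700 + €7,575 = €10,275
Jonas (€62,700): Working Family Credit: base = 3 × €4,500 = €13,500. income exceeds €35,300 by €27,400, which is 28 full-or-partial €1,000 increments; reduction = 28 × €225 = €6,300, leaving €7,200. Heating Assistance Credit: €62,700 is at or below the €133,300 threshold, so the full €7,575 applies. total €7,200 + €7,575 = €14,775
Difference: |€10,275 − €14,775| = €4,500.

€4,500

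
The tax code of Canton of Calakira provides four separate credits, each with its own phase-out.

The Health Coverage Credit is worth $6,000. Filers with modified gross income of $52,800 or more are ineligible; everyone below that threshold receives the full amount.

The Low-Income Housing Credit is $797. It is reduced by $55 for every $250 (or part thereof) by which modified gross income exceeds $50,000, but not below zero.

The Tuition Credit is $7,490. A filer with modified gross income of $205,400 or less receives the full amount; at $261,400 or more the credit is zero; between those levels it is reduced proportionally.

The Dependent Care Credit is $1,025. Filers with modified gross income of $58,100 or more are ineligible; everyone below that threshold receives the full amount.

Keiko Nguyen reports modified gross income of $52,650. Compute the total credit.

$14,707

Health Coverage Credit: $52,650 is below the $52,800 cutoff, so the full $6,000 applies.
Low-Income Housing Credit: income exceeds $50,000 by $2,650, which is 11 full-or-partial $250 increments; reduction = 11 × $55 = $605, leaving $192.
Tuition Credit: $52,650 is at or below the $205,400 threshold, so the full $7,490 applies.
Dependent Care Credit: $52,650 is below the $58,100 cutoff, so the full $1,025 applies.
Total: $6,000 + $192 + $7,490 + $1,025 = $14,707.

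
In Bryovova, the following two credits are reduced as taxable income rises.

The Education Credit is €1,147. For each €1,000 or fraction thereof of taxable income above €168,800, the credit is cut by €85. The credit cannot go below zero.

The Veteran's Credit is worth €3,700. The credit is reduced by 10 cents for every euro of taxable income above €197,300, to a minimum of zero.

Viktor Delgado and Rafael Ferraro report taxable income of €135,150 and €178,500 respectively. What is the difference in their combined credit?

Viktor (€135,150): Education Credit: €135,150 is at or below the €168,800 threshold, so the full €1,147 applies. Veteran's Credit: €135,150 is at or below the €197,300 threshold, so the full €3,700 applies. total €1,147 + €3,700 = €4,847
Rafael (€178,500): Education Credit: income exceeds €168,800 by €9,700, which is 10 full-or-partial €1,000 increments; reduction = 10 × €85 = €850, leaving €297. Veteran's Credit: €178,500 is at or below the €197,300 threshold, so the full €3,700 applies. total €297 + €3,700 = €3,997
Difference: |€4,847 − €3,997| = €850.

€850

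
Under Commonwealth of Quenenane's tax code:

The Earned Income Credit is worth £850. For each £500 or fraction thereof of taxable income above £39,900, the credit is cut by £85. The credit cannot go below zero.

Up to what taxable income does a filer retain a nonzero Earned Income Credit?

After 9 increments the reduction is 9 × £85 = £765, leaving £85; one more increment wipes it out. Increment 9 ends at excess 9 × £500 = £4,500, so the highest qualifying income is £39,900 + £4,500 = £44,400.

£44,400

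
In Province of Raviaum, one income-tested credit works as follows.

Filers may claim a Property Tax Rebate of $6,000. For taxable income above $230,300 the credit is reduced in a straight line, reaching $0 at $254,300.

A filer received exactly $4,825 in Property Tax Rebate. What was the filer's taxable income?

$235,000

$4,825 is 4,825/6,000 of the full $6,000, so 1,175/6,000 of the $24,000 range has been used: income = $230,300 + $24,000 × 1,175/6,000 = $235,000.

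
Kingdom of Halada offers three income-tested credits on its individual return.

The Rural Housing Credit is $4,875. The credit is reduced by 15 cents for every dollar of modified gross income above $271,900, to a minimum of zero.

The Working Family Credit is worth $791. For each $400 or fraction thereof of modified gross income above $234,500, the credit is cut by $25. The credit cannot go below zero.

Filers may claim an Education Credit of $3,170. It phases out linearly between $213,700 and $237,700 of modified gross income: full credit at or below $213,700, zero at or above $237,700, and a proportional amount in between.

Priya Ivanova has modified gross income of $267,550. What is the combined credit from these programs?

$4,875

Rural Housing Credit: $267,550 is at or below the $271,900 threshold, so the full $4,875 applies.
Working Family Credit: income exceeds $234,500 by $33,050 → 83 increments × $25 = $2,075 ≥ base, so the credit is $0.
Education Credit: $267,550 is at or above $237,700, so the credit is $0.
Total: $4,875 + $0 + $0 = $4,875.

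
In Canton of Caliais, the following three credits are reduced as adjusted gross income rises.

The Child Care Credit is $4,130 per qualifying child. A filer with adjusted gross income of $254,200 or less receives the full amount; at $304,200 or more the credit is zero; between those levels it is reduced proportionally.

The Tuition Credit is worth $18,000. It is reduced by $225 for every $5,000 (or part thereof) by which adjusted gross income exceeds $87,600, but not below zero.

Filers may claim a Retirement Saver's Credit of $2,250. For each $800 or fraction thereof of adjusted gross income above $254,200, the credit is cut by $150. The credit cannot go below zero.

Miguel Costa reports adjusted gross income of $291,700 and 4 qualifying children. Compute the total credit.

Child Care Credit: base = 4 × $4,130 = $16,520. $291,700 is $37,500 into a $50,000 phase-out range, leaving 12,500/50,000 of the credit: $16,520 × 12,500/50,000 = $4,130.
Tuition Credit: income exceeds $87,600 by $204,100, which is 41 full-or-partial $5,000 increments; reduction = 41 × $225 = $9,225, leaving $8,775.
Retirement Saver's Credit: income exceeds $254,200 by $37,500 → 47 increments × $150 = $7,050 ≥ base, so the credit is $0.
Total: $4,130 + $8,775 + $0 = $12,905.

$12,905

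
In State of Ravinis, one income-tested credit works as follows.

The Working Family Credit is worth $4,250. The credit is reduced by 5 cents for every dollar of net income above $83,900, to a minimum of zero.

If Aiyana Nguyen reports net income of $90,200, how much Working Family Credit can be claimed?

Working Family Credit: 5% of the $6,300 excess over $83,900 is $315; credit = $4,250 − $315 = $3,935.

$3,935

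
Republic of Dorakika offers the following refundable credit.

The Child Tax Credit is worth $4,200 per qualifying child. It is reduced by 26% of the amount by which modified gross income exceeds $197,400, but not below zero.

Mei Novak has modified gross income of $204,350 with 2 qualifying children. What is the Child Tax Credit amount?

Child Tax Credit: base = 2 × $4,200 = $8,400. 26% of the $6,950 excess over $197,400 is $1,807; credit = $8,400 − $1,807 = $6,593.

$6,593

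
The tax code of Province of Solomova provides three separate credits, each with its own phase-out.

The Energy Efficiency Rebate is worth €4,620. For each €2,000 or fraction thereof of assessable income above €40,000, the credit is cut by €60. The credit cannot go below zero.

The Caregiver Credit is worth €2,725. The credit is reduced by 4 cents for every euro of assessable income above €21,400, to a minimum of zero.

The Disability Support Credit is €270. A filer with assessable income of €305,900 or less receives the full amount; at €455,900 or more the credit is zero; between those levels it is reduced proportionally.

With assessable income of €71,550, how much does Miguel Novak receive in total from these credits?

Energy Efficiency Rebate: income exceeds €40,000 by €31,550, which is 16 full-or-partial €2,000 increments; reduction = 16 × €60 = €960, leaving €3,660.
Caregiver Credit: 4% of the €50,150 excess over €21,400 is €2,006; credit = €2,725 − €2,006 = €719.
Disability Support Credit: €71,550 is at or below the €305,900 threshold, so the full €270 applies.
Total: €3,660 + €719 + €270 = €4,649.

€4,649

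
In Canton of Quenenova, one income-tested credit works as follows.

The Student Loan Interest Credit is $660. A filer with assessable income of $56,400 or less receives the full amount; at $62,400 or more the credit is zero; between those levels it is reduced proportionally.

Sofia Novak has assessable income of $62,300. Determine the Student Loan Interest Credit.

$11

Student Loan Interest Credit: $62,300 is $5,900 into a $6,000 phase-out range, leaving 100/6,000 of the credit: $660 × 100/6,000 = $11.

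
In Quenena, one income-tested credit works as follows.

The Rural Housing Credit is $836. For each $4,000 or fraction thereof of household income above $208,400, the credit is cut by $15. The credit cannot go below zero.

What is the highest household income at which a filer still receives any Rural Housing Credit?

After 55 increments the reduction is 55 × $15 = $825, leaving $11; one more increment wipes it out. Increment 55 ends at excess 55 × $4,000 = $220,000, so the highest qualifying income is $208,400 + $220,000 = $428,400.

$428,400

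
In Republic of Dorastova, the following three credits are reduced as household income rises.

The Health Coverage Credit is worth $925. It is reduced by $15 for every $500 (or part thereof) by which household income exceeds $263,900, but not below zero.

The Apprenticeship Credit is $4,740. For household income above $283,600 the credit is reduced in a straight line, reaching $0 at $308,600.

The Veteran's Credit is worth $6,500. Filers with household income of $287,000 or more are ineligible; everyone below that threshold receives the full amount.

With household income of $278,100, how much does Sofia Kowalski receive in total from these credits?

Health Coverage Credit: income exceeds $263,900 by $14,200, which is 29 full-or-partial $500 increments; reduction = 29 × $15 = $435, leaving $490.
Apprenticeship Credit: $278,100 is at or below the $283,600 threshold, so the full $4,740 applies.
Veteran's Credit: $278,100 is below the $287,000 cutoff, so the full $6,500 applies.
Total: $490 + $4,740 + $6,500 = $11,730.

$11,730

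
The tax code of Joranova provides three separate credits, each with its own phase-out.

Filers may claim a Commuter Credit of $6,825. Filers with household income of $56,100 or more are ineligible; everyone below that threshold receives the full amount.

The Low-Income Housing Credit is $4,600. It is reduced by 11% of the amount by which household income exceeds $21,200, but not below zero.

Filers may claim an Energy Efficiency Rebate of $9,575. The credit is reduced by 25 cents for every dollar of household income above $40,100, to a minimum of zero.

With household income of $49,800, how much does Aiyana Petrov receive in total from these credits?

$15,429

Commuter Credit: $49,800 is below the $56,100 cutoff, so the full $6,825 applies.
Low-Income Housing Credit: 11% of the $28,600 excess over $21,200 is $3,146; credit = $4,600 − $3,146 = $1,454.
Energy Efficiency Rebate: 25% of the $9,700 excess over $40,100 is $2,425; credit = $9,575 − $2,425 = $7,150.
Total: $6,825 + $1,454 + $7,150 = $15,429.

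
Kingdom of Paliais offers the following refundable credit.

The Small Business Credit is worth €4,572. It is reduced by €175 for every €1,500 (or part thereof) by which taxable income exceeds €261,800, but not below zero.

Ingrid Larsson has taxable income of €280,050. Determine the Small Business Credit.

Small Business Credit: income exceeds €261,800 by €18,250, which is 13 full-or-partial €1,500 increments; reduction = 13 × €175 = €2,275, leaving €2,297.

€2,297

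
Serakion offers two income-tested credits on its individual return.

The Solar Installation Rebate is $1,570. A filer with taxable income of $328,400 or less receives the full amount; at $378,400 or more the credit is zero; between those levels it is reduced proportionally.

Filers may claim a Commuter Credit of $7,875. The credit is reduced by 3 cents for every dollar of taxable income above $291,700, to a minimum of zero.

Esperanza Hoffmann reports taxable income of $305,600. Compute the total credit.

Solar Installation Rebate: $305,600 is at or below the $328,400 threshold, so the full $1,570 applies.
Commuter Credit: 3% of the $13,900 excess over $291,700 is $417; credit = $7,875 − $417 = $7,458.
Total: $1,570 + $7,458 = $9,028.

$9,028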